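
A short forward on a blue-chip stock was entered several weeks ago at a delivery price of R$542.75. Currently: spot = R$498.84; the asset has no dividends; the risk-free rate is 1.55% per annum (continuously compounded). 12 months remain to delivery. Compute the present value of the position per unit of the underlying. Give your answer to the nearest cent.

Current fair forward for the remaining 12 months: F = S·e^(r·T), r = 0.0155
F = 498.84 · e^(0.0155 × 12/12) = 498.84 × 1.015621 = 506.6324
Value of long forward = (F − K)·e^(−rT) = (506.6324 − 542.75) · e^(−0.0155·12/12)
= -36.1176 × 0.984620 = -35.56
Short position value = −(long value) = R$35.56

R$35.56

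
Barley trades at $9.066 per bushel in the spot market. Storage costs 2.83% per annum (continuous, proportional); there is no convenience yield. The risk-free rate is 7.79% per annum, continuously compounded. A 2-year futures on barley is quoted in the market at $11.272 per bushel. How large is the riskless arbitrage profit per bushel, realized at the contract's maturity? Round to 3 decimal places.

Fair futures: F* = S·e^(carry·T), with carry = (r + u) = 0.0779 + 0.0283 = 0.1062
F* = 9.066 · e^(0.1062 × 2) = 9.066 · e^0.212400 = 9.066 × 1.236642 = $11.2114
Market $11.272 > fair $11.2114: forward overpriced → cash-and-carry (buy spot, short the forward).
At maturity, profit = |F_mkt − F*| = |11.272 − 11.2114| = $0.061 per bushel

$0.061 per bushel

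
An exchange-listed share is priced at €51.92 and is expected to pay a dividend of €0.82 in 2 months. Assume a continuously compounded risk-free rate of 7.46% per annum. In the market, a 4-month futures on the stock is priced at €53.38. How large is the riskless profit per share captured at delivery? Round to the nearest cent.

€0.98 per share

PV(dividends) I = 0.82·e^(−0.0746·2/12) = 0.8099
Fair futures F* = (S − I)·e^(rT) = (51.92 − 0.8099)·e^0.024867 = 51.1101 × 1.025179 = 52.3970
Market €53.38 > fair 52.3970: forward overpriced → cash-and-carry (borrow at r, buy the stock and collect the dividends, short the forward).
Profit at T = |F_mkt − F*| = |53.38 − 52.3970| = €0.98 per share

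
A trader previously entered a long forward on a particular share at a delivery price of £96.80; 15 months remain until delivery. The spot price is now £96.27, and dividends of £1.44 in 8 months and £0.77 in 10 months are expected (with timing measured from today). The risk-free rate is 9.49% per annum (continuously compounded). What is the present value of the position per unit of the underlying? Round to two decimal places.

£8.23

PV(remaining dividends) I = 1.44·e^(−0.0949·8/12) + 0.77·e^(−0.0949·10/12) = 2.0632
Current forward F = (S − I)·e^(rT) = (96.27 − 2.0632)·e^(0.0949·15/12) = 94.2068 × 1.125948 = 106.0720
Value (long) = (F − K)·e^(−rT) = (106.0720 − 96.80) × 0.888141 = 8.2348
Value = £8.23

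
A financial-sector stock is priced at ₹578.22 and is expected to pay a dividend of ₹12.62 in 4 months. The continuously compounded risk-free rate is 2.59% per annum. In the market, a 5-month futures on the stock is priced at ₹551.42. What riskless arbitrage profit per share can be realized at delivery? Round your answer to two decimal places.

PV(dividends) I = 12.62·e^(−0.0259·4/12) = 12.5115
Fair futures F* = (S − I)·e^(rT) = (578.22 − 12.5115)·e^0.010792 = 565.7085 × 1.010850 = 571.8464
Market ₹551.42 < fair 571.8464: forward underpriced → reverse cash-and-carry (short the stock, invest proceeds at r, pay the dividends, go long the forward).
Profit at T = |F_mkt − F*| = |551.42 − 571.8464| = ₹20.43 per share

₹20.43 per share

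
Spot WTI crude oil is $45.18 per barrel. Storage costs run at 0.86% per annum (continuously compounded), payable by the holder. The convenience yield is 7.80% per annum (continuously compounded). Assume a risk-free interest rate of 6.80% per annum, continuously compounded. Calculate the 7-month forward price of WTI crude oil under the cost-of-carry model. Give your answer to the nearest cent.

Net carry = r + u − y = 0.0680 + 0.0086 − 0.0780 = -0.0014
F = S·e^((r+u−y)T) = 45.18 · e^(-0.0014 × 7/12) = 45.18 · e^-0.000817
= 45.18 × 0.999183 = $45.14 per barrel

$45.14 per barrel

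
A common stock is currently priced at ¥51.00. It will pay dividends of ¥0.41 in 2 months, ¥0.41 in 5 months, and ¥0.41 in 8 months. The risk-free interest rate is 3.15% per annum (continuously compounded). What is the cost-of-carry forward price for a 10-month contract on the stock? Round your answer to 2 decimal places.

¥51.11

PV(dividends) I = 0.41·e^(−0.0315·2/12) + 0.41·e^(−0.0315·5/12) + 0.41·e^(−0.0315·8/12)
I = 0.4079 + 0.4047 + 0.4015 = 1.2141
F = (S − I)·e^(rT) = (51.00 − 1.2141) · e^(0.0315·10/12)
= 49.7859 · e^0.026250 = 49.7859 × 1.026598 = ¥51.11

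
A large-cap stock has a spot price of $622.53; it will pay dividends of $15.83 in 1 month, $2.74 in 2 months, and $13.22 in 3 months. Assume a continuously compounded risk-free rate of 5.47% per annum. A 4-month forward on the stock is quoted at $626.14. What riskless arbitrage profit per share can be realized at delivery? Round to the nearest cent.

PV(dividends) I = 15.83·e^(−0.0547·1/12) + 2.74·e^(−0.0547·2/12) + 13.22·e^(−0.0547·3/12) = 31.5136
Fair forward F* = (S − I)·e^(rT) = (622.53 − 31.5136)·e^0.018233 = 591.0164 × 1.018400 = 601.8911
Market $626.14 > fair 601.8911: forward overpriced → cash-and-carry (borrow at r, buy the stock and collect the dividends, short the forward).
Profit at T = |F_mkt − F*| = |626.14 − 601.8911| = $24.25 per share

$24.25 per share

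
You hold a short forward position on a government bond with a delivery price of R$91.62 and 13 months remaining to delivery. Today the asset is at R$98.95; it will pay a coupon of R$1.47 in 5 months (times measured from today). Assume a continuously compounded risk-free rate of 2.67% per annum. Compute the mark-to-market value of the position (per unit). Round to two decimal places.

-R$8.49

PV(remaining coupons) I = 1.47·e^(−0.0267·5/12) = 1.4537
Current forward F = (S − I)·e^(rT) = (98.95 − 1.4537)·e^(0.0267·13/12) = 97.4963 × 1.029347 = 100.3575
Value (long) = (F − K)·e^(−rT) = (100.3575 − 91.62) × 0.971489 = 8.4884
Short position value = −(long value) = -R$8.49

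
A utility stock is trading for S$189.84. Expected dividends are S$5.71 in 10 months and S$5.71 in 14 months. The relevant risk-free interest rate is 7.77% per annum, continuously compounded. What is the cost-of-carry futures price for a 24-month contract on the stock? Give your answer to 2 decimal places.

PV(dividends) I = 5.71·e^(−0.0777·10/12) + 5.71·e^(−0.0777·14/12)
I = 5.3520 + 5.2152 = 10.5672
F = (S − I)·e^(rT) = (189.84 − 10.5672) · e^(0.0777·24/12)
= 179.2728 · e^0.155400 = 179.2728 × 1.168125 = S$209.41

S$209.41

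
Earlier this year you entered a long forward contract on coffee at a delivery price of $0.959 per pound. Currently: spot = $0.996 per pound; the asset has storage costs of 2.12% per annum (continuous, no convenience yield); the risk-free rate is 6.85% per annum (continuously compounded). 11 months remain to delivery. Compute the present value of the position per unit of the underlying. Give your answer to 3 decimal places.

Current fair forward for the remaining 11 months: F = S·e^((r + u)·T), (r + u) = 0.0685 + 0.0212 = 0.0897
F = 0.996 · e^(0.0897 × 11/12) = 0.996 × 1.085700 = 1.0814
Value of long forward = (F − K)·e^(−rT) = (1.0814 − 0.959) · e^(−0.0685·11/12)
= 0.1224 × 0.939139 = 0.115

$0.115 per pound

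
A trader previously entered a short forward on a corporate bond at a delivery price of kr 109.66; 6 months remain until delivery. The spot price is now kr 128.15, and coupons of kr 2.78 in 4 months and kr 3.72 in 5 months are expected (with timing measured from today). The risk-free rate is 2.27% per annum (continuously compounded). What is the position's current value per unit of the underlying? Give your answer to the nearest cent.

PV(remaining coupons) I = 2.78·e^(−0.0227·4/12) + 3.72·e^(−0.0227·5/12) = 6.4440
Current forward F = (S − I)·e^(rT) = (128.15 − 6.4440)·e^(0.0227·6/12) = 121.7060 × 1.011415 = 123.0953
Value (long) = (F − K)·e^(−rT) = (123.0953 − 109.66) × 0.988714 = 13.2837
Short position value = −(long value) = -kr 13.28

-kr 13.28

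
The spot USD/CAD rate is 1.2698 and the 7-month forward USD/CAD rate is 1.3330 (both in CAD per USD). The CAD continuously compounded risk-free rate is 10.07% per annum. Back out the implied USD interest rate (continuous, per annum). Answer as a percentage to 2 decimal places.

1.74%

F = S·e^((r_CAD − r_USD)T) ⇒ r_USD = r_CAD − ln(F/S)/T
ln(1.3330/1.2698) = 0.048573; /(7/12) = 0.083268
r_USD = 0.1007 − 0.083268 = 0.017432
r_USD = 1.74%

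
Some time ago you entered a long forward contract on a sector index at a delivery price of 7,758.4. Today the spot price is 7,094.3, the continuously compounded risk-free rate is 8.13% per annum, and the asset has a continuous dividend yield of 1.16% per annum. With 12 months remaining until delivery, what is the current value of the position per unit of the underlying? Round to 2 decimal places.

-140.12

Current fair forward for the remaining 12 months: F = S·e^((r − q)·T), (r − q) = 0.0813 − 0.0116 = 0.0697
F = 7094.3 · e^(0.0697 × 12/12) = 7094.3 × 1.07218648 = 7606.4125
Value of long forward = (F − K)·e^(−rT) = (7606.4125 − 7758.4) · e^(−0.0813·12/12)
= -151.9875 × 0.92191707 = -140.12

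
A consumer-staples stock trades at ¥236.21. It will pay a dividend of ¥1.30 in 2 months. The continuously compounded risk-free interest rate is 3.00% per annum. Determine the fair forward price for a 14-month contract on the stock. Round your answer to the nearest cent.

PV(dividends) I = 1.30·e^(−0.0300·2/12)
I = 1.2935
F = (S − I)·e^(rT) = (236.21 − 1.2935) · e^(0.0300·14/12)
= 234.9165 · e^0.035000 = 234.9165 × 1.035620 = ¥243.28

¥243.28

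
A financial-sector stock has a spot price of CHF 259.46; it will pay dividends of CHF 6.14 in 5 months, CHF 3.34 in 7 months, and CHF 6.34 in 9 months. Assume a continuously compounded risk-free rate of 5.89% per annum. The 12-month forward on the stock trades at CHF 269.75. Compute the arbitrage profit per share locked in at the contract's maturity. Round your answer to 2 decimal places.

PV(dividends) I = 6.14·e^(−0.0589·5/12) + 3.34·e^(−0.0589·7/12) + 6.34·e^(−0.0589·9/12) = 15.2844
Fair forward F* = (S − I)·e^(rT) = (259.46 − 15.2844)·e^0.058900 = 244.1756 × 1.060669 = 258.9895
Market CHF 269.75 > fair 258.9895: forward overpriced → cash-and-carry (borrow at r, buy the stock and collect the dividends, short the forward).
Profit at T = |F_mkt − F*| = |269.75 − 258.9895| = CHF 10.76 per share

CHF 10.76 per share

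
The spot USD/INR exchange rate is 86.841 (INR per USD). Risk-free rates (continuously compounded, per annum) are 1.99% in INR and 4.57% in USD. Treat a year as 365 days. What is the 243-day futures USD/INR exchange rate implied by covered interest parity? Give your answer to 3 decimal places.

85.362

F = S·e^((r_INR − r_USD)T) = 86.841 · e^((0.0199 − 0.0457) × 243/365)
= 86.841 · e^-0.017176 = 86.841 × 0.982971
F = 85.362 INR per USD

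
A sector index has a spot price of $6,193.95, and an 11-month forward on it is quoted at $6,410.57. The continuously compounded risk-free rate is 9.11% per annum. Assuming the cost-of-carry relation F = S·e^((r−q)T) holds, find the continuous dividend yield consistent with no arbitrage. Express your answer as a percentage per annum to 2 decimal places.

From F = S·e^((r−q)T): (r − q) = ln(F/S)/T
ln(6410.57/6193.95) = ln(1.034973) = 0.034375
(r − q) = 0.034375 / (11/12) = 0.037500
q = r − ln(F/S)/T = 0.0911 − 0.037500 = 0.053600
q = 5.36%

5.36%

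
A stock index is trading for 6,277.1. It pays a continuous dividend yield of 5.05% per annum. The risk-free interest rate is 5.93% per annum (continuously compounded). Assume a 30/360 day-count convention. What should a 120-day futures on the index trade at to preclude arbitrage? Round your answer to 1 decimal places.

6,295.5

F = S·e^((r − q)T) = 6277.1 · e^((0.0593 − 0.0505) × 120/360)
= 6277.1 · e^0.002933 = 6277.1 × 1.002937
F = 6,295.5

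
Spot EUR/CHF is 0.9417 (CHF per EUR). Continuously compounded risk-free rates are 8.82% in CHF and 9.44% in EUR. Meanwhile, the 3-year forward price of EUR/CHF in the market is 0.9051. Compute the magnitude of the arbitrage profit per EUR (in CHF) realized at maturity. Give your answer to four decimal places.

0.0192 per EUR (in CHF)

Fair forward: F* = S·e^(carry·T), with carry = (r_CHF − r_EUR) = 0.0882 − 0.0944 = -0.0062
F* = 0.9417 · e^(-0.0062 × 3) = 0.9417 · e^-0.018600 = 0.9417 × 0.981572 = 0.9243
Market 0.9051 < fair 0.9243: forward underpriced → reverse cash-and-carry (short spot, go long the forward).
At maturity, profit = |F_mkt − F*| = |0.9051 − 0.9243| = 0.0192 per EUR (in CHF)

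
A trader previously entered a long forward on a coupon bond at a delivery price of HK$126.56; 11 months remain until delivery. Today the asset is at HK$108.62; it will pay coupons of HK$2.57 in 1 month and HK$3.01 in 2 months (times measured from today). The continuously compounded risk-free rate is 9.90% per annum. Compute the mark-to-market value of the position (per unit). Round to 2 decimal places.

-HK$12.47

PV(remaining coupons) I = 2.57·e^(−0.0990·1/12) + 3.01·e^(−0.0990·2/12) = 5.5096
Current forward F = (S − I)·e^(rT) = (108.62 − 5.5096)·e^(0.0990·11/12) = 103.1104 × 1.094995 = 112.9054
Value (long) = (F − K)·e^(−rT) = (112.9054 − 126.56) × 0.913246 = -12.4700
Value = -HK$12.47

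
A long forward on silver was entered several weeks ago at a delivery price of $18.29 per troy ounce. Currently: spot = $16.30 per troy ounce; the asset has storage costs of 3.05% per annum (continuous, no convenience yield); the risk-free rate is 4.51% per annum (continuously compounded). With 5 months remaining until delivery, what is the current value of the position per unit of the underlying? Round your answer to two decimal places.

-$1.44 per troy ounce

Current fair forward for the remaining 5 months: F = S·e^((r + u)·T), (r + u) = 0.0451 + 0.0305 = 0.0756
F = 16.30 · e^(0.0756 × 5/12) = 16.30 × 1.032001 = 16.8216
Value of long forward = (F − K)·e^(−rT) = (16.8216 − 18.29) · e^(−0.0451·5/12)
= -1.4684 × 0.981384 = -1.44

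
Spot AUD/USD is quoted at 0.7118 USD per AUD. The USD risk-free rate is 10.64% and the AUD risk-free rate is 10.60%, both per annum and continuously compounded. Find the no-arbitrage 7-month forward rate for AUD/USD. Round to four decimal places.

0.7120

F = S·e^((r_USD − r_AUD)T) = 0.7118 · e^((0.1064 − 0.1060) × 7/12)
= 0.7118 · e^0.000233 = 0.7118 × 1.000233
F = 0.7120 USD per AUD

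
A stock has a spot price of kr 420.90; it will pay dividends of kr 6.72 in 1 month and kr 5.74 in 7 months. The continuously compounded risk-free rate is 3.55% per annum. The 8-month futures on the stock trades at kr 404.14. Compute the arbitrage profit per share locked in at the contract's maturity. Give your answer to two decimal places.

PV(dividends) I = 6.72·e^(−0.0355·1/12) + 5.74·e^(−0.0355·7/12) = 12.3225
Fair futures F* = (S − I)·e^(rT) = (420.90 − 12.3225)·e^0.023667 = 408.5775 × 1.023949 = 418.3625
Market kr 404.14 < fair 418.3625: forward underpriced → reverse cash-and-carry (short the stock, invest proceeds at r, pay the dividends, go long the forward).
Profit at T = |F_mkt − F*| = |404.14 − 418.3625| = kr 14.22 per share

kr 14.22 per share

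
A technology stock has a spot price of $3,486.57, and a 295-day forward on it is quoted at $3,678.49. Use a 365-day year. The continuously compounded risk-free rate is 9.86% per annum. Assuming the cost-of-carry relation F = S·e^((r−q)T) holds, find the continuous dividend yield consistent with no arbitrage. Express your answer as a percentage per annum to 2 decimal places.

3.23%

From F = S·e^((r−q)T): (r − q) = ln(F/S)/T
ln(3678.49/3486.57) = ln(1.055046) = 0.053584
(r − q) = 0.053584 / (295/365) = 0.066299
q = r − ln(F/S)/T = 0.0986 − 0.066299 = 0.032301
q = 3.23%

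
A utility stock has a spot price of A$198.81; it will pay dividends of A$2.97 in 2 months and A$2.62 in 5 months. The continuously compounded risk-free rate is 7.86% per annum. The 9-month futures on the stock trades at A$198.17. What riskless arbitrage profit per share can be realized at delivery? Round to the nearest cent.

A$6.91 per share

PV(dividends) I = 2.97·e^(−0.0786·2/12) + 2.62·e^(−0.0786·5/12) = 5.4669
Fair futures F* = (S − I)·e^(rT) = (198.81 − 5.4669)·e^0.058950 = 193.3431 × 1.060722 = 205.0833
Market A$198.17 < fair 205.0833: forward underpriced → reverse cash-and-carry (short the stock, invest proceeds at r, pay the dividends, go long the forward).
Profit at T = |F_mkt − F*| = |198.17 − 205.0833| = A$6.91 per share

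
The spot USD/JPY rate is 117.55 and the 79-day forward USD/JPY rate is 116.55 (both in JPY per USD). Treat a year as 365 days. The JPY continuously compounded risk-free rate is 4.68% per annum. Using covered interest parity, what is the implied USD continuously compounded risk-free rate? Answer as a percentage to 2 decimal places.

8.63%

F = S·e^((r_JPY − r_USD)T) ⇒ r_USD = r_JPY − ln(F/S)/T
ln(116.55/117.55) = -0.008543; /(79/365) = -0.039471
r_USD = 0.0468 + 0.039471 = 0.086271
r_USD = 8.63%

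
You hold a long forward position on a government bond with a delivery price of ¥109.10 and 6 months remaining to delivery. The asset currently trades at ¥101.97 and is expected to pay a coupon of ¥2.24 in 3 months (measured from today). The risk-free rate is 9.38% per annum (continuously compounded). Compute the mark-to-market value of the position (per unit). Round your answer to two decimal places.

-¥4.32

PV(remaining coupons) I = 2.24·e^(−0.0938·3/12) = 2.1881
Current forward F = (S − I)·e^(rT) = (101.97 − 2.1881)·e^(0.0938·6/12) = 99.7819 × 1.048017 = 104.5731
Value (long) = (F − K)·e^(−rT) = (104.5731 − 109.10) × 0.954183 = -4.3195
Value = -¥4.32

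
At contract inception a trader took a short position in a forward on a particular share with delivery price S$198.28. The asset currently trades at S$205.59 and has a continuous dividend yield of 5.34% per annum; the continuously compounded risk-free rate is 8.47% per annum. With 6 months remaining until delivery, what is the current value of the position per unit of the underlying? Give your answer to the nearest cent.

Current fair forward for the remaining 6 months: F = S·e^((r − q)·T), (r − q) = 0.0847 − 0.0534 = 0.0313
F = 205.59 · e^(0.0313 × 6/12) = 205.59 × 1.015773 = 208.8328
Value of long forward = (F − K)·e^(−rT) = (208.8328 − 198.28) · e^(−0.0847·6/12)
= 10.5528 × 0.958534 = 10.12
Short position value = −(long value) = -S$10.12

-S$10.12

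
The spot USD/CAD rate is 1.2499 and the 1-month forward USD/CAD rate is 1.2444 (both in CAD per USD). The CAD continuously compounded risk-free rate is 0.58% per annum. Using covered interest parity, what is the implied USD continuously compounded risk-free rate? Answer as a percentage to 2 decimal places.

5.87%

F = S·e^((r_CAD − r_USD)T) ⇒ r_USD = r_CAD − ln(F/S)/T
ln(1.2444/1.2499) = -0.004410; /(1/12) = -0.052920
r_USD = 0.0058 + 0.052920 = 0.058720
r_USD = 5.87%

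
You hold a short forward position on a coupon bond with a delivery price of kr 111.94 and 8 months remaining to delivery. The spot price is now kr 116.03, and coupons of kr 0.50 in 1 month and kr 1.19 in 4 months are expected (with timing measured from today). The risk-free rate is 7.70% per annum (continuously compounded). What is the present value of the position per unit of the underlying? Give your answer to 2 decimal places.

-kr 8.03

PV(remaining coupons) I = 0.50·e^(−0.0770·1/12) + 1.19·e^(−0.0770·4/12) = 1.6566
Current forward F = (S − I)·e^(rT) = (116.03 − 1.6566)·e^(0.0770·8/12) = 114.3734 × 1.052674 = 120.3979
Value (long) = (F − K)·e^(−rT) = (120.3979 − 111.94) × 0.949962 = 8.0347
Short position value = −(long value) = -kr 8.03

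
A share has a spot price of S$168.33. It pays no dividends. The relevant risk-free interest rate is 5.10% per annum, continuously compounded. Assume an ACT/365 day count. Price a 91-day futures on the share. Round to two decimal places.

S$170.48

F = S·e^(rT) = 168.33 · e^(0.0510 × 91/365)
= 168.33 · e^0.012715 = 168.33 × 1.012796
F = S$170.48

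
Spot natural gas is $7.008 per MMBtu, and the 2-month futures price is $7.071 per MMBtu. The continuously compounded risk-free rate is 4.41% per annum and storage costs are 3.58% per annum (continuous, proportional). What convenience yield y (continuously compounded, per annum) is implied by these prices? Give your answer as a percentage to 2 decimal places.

2.62%

F = S·e^((r+u−y)T) ⇒ (r+u−y) = ln(F/S)/T
ln(7.071/7.008) = 0.008950; /T ⇒ 0.053700
y = r + u − ln(F/S)/T = 0.0441 + 0.0358 − 0.053700 = 0.026200
y = 2.62%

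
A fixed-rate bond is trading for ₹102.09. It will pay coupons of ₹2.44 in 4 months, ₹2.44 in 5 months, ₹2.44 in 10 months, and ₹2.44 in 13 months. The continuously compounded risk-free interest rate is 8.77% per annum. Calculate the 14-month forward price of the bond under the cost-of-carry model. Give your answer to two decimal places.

₹102.89

PV(coupons) I = 2.44·e^(−0.0877·4/12) + 2.44·e^(−0.0877·5/12) + 2.44·e^(−0.0877·10/12) + 2.44·e^(−0.0877·13/12)
I = 2.3697 + 2.3524 + 2.2680 + 2.2189 = 9.2090
F = (S − I)·e^(rT) = (102.09 − 9.2090) · e^(0.0877·14/12)
= 92.8810 · e^0.102317 = 92.8810 × 1.107735 = ₹102.89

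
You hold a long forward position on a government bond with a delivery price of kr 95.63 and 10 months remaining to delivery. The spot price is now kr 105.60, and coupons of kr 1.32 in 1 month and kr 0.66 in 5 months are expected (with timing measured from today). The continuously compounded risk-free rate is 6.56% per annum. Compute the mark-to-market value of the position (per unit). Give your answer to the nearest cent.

kr 13.10

PV(remaining coupons) I = 1.32·e^(−0.0656·1/12) + 0.66·e^(−0.0656·5/12) = 1.9550
Current forward F = (S − I)·e^(rT) = (105.60 − 1.9550)·e^(0.0656·10/12) = 103.6450 × 1.056188 = 109.4686
Value (long) = (F − K)·e^(−rT) = (109.4686 − 95.63) × 0.946801 = 13.1024
Value = kr 13.10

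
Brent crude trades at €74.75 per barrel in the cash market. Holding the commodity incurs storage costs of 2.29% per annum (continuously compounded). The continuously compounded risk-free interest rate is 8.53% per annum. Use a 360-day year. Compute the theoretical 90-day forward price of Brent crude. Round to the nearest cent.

€76.80 per barrel

Net carry = r + u − y = 0.0853 + 0.0229 − 0.0000 = 0.1082
F = S·e^((r+u−y)T) = 74.75 · e^(0.1082 × 90/360) = 74.75 · e^0.027050
= 74.75 × 1.027419 = €76.80 per barrel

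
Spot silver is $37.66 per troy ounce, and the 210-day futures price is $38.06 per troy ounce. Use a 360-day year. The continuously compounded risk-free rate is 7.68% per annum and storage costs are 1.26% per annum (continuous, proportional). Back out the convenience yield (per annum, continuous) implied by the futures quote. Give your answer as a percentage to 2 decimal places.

7.13%

F = S·e^((r+u−y)T) ⇒ (r+u−y) = ln(F/S)/T
ln(38.06/37.66) = 0.010565; /T ⇒ 0.018111
y = r + u − ln(F/S)/T = 0.0768 + 0.0126 − 0.018111 = 0.071289
y = 7.13%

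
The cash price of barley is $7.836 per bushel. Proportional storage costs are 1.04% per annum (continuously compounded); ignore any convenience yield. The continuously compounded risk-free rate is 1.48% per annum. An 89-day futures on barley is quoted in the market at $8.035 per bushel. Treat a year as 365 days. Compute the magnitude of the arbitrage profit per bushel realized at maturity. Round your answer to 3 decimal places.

Fair futures: F* = S·e^(carry·T), with carry = (r + u) = 0.0148 + 0.0104 = 0.0252
F* = 7.836 · e^(0.0252 × 89/365) = 7.836 · e^0.006145 = 7.836 × 1.006164 = $7.8843
Market $8.035 > fair $7.8843: forward overpriced → cash-and-carry (buy spot, short the forward).
At maturity, profit = |F_mkt − F*| = |8.035 − 7.8843| = $0.151 per bushel

$0.151 per bushel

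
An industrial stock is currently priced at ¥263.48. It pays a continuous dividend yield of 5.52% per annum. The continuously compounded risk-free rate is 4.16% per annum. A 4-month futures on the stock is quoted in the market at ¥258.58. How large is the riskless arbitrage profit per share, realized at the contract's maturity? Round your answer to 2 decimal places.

Fair futures: F* = S·e^(carry·T), with carry = (r − q) = 0.0416 − 0.0552 = -0.0136
F* = 263.48 · e^(-0.0136 × 4/12) = 263.48 · e^-0.004533 = 263.48 × 0.995477 = ¥262.2883
Market ¥258.58 < fair ¥262.2883: forward underpriced → reverse cash-and-carry (short spot, go long the forward).
At maturity, profit = |F_mkt − F*| = |258.58 − 262.2883| = ¥3.71 per share

¥3.71 per share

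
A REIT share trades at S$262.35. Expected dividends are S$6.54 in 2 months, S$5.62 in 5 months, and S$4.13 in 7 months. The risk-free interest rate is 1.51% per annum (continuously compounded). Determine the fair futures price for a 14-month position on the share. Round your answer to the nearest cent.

PV(dividends) I = 6.54·e^(−0.0151·2/12) + 5.62·e^(−0.0151·5/12) + 4.13·e^(−0.0151·7/12)
I = 6.5236 + 5.5848 + 4.0938 = 16.2022
F = (S − I)·e^(rT) = (262.35 − 16.2022) · e^(0.0151·14/12)
= 246.1478 · e^0.017617 = 246.1478 × 1.017773 = S$250.52

S$250.52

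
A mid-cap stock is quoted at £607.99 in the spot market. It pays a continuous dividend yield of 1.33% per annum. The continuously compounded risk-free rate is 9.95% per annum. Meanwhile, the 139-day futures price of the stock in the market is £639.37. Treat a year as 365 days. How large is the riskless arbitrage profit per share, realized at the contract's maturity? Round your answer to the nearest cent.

£11.09 per share

Fair futures: F* = S·e^(carry·T), with carry = (r − q) = 0.0995 − 0.0133 = 0.0862
F* = 607.99 · e^(0.0862 × 139/365) = 607.99 · e^0.032827 = 607.99 × 1.033372 = £628.2798
Market £639.37 > fair £628.2798: forward overpriced → cash-and-carry (buy spot, short the forward).
At maturity, profit = |F_mkt − F*| = |639.37 − 628.2798| = £11.09 per share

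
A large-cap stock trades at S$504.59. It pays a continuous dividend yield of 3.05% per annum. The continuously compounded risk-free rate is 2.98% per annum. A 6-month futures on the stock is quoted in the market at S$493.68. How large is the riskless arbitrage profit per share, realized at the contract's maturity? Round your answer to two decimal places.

S$10.73 per share

Fair futures: F* = S·e^(carry·T), with carry = (r − q) = 0.0298 − 0.0305 = -0.0007
F* = 504.59 · e^(-0.0007 × 6/12) = 504.59 · e^-0.000350 = 504.59 × 0.999650 = S$504.4134
Market S$493.68 < fair S$504.4134: forward underpriced → reverse cash-and-carry (short spot, go long the forward).
At maturity, profit = |F_mkt − F*| = |493.68 − 504.4134| = S$10.73 per share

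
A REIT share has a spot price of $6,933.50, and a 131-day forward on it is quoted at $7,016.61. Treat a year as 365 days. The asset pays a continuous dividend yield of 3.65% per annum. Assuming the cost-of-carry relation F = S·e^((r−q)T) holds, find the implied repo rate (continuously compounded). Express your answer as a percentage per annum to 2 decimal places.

From F = S·e^((r−q)T): (r − q) = ln(F/S)/T
ln(7016.61/6933.50) = ln(1.011987) = 0.011916
(r − q) = 0.011916 / (131/365) = 0.033201
r = ln(F/S)/T + q = 0.033201 + 0.0365 = 0.069701
r = 6.97%

6.97%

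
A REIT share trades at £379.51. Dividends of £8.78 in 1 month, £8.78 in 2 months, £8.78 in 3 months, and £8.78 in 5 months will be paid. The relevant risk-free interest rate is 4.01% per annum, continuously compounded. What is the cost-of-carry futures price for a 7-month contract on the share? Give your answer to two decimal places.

£352.87

PV(dividends) I = 8.78·e^(−0.0401·1/12) + 8.78·e^(−0.0401·2/12) + 8.78·e^(−0.0401·3/12) + 8.78·e^(−0.0401·5/12)
I = 8.7507 + 8.7215 + 8.6924 + 8.6345 = 34.7991
F = (S − I)·e^(rT) = (379.51 − 34.7991) · e^(0.0401·7/12)
= 344.7109 · e^0.023392 = 344.7109 × 1.023668 = £352.87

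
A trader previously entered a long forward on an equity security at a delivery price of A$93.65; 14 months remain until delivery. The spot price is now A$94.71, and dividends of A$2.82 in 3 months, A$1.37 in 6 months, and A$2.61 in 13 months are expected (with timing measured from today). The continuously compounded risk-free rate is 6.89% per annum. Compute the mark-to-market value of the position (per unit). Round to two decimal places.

PV(remaining dividends) I = 2.82·e^(−0.0689·3/12) + 1.37·e^(−0.0689·6/12) + 2.61·e^(−0.0689·13/12) = 6.5177
Current forward F = (S − I)·e^(rT) = (94.71 − 6.5177)·e^(0.0689·14/12) = 88.1923 × 1.083702 = 95.5742
Value (long) = (F − K)·e^(−rT) = (95.5742 − 93.65) × 0.922763 = 1.7756
Value = A$1.78

A$1.78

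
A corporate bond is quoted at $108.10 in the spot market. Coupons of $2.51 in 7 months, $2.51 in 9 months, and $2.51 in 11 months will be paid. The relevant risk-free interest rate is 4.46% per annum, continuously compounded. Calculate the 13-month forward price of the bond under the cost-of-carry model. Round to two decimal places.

PV(coupons) I = 2.51·e^(−0.0446·7/12) + 2.51·e^(−0.0446·9/12) + 2.51·e^(−0.0446·11/12)
I = 2.4455 + 2.4274 + 2.4095 = 7.2824
F = (S − I)·e^(rT) = (108.10 − 7.2824) · e^(0.0446·13/12)
= 100.8176 · e^0.048317 = 100.8176 × 1.049503 = $105.81

$105.81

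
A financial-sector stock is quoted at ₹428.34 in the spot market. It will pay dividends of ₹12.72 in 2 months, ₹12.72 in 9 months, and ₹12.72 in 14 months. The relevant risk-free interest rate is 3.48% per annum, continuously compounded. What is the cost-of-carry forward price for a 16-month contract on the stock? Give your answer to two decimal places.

₹409.66

PV(dividends) I = 12.72·e^(−0.0348·2/12) + 12.72·e^(−0.0348·9/12) + 12.72·e^(−0.0348·14/12)
I = 12.6464 + 12.3923 + 12.2139 = 37.2526
F = (S − I)·e^(rT) = (428.34 − 37.2526) · e^(0.0348·16/12)
= 391.0874 · e^0.046400 = 391.0874 × 1.047493 = ₹409.66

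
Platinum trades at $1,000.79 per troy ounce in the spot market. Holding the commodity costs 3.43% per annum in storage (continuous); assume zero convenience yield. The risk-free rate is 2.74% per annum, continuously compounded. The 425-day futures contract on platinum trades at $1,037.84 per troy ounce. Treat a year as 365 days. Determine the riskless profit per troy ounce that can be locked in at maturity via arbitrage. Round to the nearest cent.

$37.49 per troy ounce

Fair futures: F* = S·e^(carry·T), with carry = (r + u) = 0.0274 + 0.0343 = 0.0617
F* = 1000.79 · e^(0.0617 × 425/365) = 1000.79 · e^0.07184247 = 1000.79 × 1.07448607 = $1075.3349
Market $1037.84 < fair $1075.3349: forward underpriced → reverse cash-and-carry (short spot, go long the forward).
At maturity, profit = |F_mkt − F*| = |1037.84 − 1075.3349| = $37.49 per troy ounce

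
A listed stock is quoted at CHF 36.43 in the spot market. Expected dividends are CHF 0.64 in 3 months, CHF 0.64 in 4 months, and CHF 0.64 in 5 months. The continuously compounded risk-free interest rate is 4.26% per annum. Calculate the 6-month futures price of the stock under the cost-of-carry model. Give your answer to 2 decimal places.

PV(dividends) I = 0.64·e^(−0.0426·3/12) + 0.64·e^(−0.0426·4/12) + 0.64·e^(−0.0426·5/12)
I = 0.6332 + 0.6310 + 0.6287 = 1.8929
F = (S − I)·e^(rT) = (36.43 − 1.8929) · e^(0.0426·6/12)
= 34.5371 · e^0.021300 = 34.5371 × 1.021528 = CHF 35.28

CHF 35.28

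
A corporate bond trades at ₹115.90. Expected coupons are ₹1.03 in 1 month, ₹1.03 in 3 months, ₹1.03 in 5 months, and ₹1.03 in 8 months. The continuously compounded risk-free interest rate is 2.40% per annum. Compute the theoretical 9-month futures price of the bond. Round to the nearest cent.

₹113.85

PV(coupons) I = 1.03·e^(−0.0240·1/12) + 1.03·e^(−0.0240·3/12) + 1.03·e^(−0.0240·5/12) + 1.03·e^(−0.0240·8/12)
I = 1.0279 + 1.0238 + 1.0198 + 1.0137 = 4.0852
F = (S − I)·e^(rT) = (115.90 − 4.0852) · e^(0.0240·9/12)
= 111.8148 · e^0.018000 = 111.8148 × 1.018163 = ₹113.85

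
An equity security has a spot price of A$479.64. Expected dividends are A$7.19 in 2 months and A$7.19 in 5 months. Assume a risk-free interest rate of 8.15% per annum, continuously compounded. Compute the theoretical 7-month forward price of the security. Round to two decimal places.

A$488.27

PV(dividends) I = 7.19·e^(−0.0815·2/12) + 7.19·e^(−0.0815·5/12)
I = 7.0930 + 6.9499 = 14.0429
F = (S − I)·e^(rT) = (479.64 − 14.0429) · e^(0.0815·7/12)
= 465.5971 · e^0.047542 = 465.5971 × 1.048690 = A$488.27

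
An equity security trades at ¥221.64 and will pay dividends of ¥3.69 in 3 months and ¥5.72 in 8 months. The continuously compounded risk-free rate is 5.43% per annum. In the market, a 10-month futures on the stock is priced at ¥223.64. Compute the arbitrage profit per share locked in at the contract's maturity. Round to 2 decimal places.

¥1.32 per share

PV(dividends) I = 3.69·e^(−0.0543·3/12) + 5.72·e^(−0.0543·8/12) = 9.1569
Fair futures F* = (S − I)·e^(rT) = (221.64 − 9.1569)·e^0.045250 = 212.4831 × 1.046289 = 222.3187
Market ¥223.64 > fair 222.3187: forward overpriced → cash-and-carry (borrow at r, buy the stock and collect the dividends, short the forward).
Profit at T = |F_mkt − F*| = |223.64 − 222.3187| = ¥1.32 per share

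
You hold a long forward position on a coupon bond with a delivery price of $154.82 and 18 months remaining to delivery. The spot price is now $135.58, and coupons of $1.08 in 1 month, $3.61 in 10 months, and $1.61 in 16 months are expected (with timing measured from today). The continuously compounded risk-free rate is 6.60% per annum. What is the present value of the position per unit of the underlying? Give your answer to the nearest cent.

PV(remaining coupons) I = 1.08·e^(−0.0660·1/12) + 3.61·e^(−0.0660·10/12) + 1.61·e^(−0.0660·16/12) = 5.9653
Current forward F = (S − I)·e^(rT) = (135.58 − 5.9653)·e^(0.0660·18/12) = 129.6147 × 1.104066 = 143.1032
Value (long) = (F − K)·e^(−rT) = (143.1032 − 154.82) × 0.905743 = -10.6124
Value = -$10.61

-$10.61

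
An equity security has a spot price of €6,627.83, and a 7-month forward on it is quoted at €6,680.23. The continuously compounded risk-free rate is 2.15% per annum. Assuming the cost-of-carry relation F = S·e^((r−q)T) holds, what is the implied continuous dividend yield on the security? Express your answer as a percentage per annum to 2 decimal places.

From F = S·e^((r−q)T): (r − q) = ln(F/S)/T
ln(6680.23/6627.83) = ln(1.007906) = 0.007875
(r − q) = 0.007875 / (7/12) = 0.013500
q = r − ln(F/S)/T = 0.0215 − 0.013500 = 0.008000
q = 0.80%

0.80%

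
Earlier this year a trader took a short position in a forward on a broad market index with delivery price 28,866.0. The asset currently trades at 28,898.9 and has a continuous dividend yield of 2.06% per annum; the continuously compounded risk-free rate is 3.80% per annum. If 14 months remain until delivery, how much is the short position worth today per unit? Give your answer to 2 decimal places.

Current fair forward for the remaining 14 months: F = S·e^((r − q)·T), (r − q) = 0.0380 − 0.0206 = 0.0174
F = 28898.9 · e^(0.0174 × 14/12) = 28898.9 × 1.02050745 = 29491.5427
Value of long forward = (F − K)·e^(−rT) = (29491.5427 − 28866.0) · e^(−0.0380·14/12)
= 625.5427 × 0.95663503 = 598.42
Short position value = −(long value) = -598.42

-598.42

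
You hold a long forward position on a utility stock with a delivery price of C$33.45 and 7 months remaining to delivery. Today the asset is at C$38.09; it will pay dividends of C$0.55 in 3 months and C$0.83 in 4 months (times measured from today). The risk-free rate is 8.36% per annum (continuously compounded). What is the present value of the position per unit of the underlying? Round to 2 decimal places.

PV(remaining dividends) I = 0.55·e^(−0.0836·3/12) + 0.83·e^(−0.0836·4/12) = 1.3458
Current forward F = (S − I)·e^(rT) = (38.09 − 1.3458)·e^(0.0836·7/12) = 36.7442 × 1.049975 = 38.5805
Value (long) = (F − K)·e^(−rT) = (38.5805 − 33.45) × 0.952403 = 4.8863
Value = C$4.89

C$4.89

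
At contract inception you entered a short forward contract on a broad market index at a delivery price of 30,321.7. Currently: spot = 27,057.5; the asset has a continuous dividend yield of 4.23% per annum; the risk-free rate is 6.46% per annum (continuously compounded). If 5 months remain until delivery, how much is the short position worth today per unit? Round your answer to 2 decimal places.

Current fair forward for the remaining 5 months: F = S·e^((r − q)·T), (r − q) = 0.0646 − 0.0423 = 0.0223
F = 27057.5 · e^(0.0223 × 5/12) = 27057.5 × 1.00933497 = 27310.0810
Value of long forward = (F − K)·e^(−rT) = (27310.0810 − 30321.7) · e^(−0.0646·5/12)
= -3011.6190 × 0.97344236 = -2931.64
Short position value = −(long value) = 2931.64

2931.64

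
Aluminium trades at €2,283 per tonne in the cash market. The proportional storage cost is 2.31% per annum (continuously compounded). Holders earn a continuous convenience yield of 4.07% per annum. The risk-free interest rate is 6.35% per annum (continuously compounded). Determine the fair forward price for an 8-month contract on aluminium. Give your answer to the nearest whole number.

Net carry = r + u − y = 0.0635 + 0.0231 − 0.0407 = 0.0459
F = S·e^((r+u−y)T) = 2283 · e^(0.0459 × 8/12) = 2283 · e^0.030600
= 2283 × 1.031073 = €2,354 per tonne

€2,354 per tonne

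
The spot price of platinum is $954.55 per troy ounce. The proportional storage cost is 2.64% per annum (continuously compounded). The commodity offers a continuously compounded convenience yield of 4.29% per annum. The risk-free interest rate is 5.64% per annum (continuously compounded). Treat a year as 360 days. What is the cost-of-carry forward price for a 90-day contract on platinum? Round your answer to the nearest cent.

Net carry = r + u − y = 0.0564 + 0.0264 − 0.0429 = 0.0399
F = S·e^((r+u−y)T) = 954.55 · e^(0.0399 × 90/360) = 954.55 · e^0.009975
= 954.55 × 1.010025 = $964.12 per troy ounce

$964.12 per troy ounce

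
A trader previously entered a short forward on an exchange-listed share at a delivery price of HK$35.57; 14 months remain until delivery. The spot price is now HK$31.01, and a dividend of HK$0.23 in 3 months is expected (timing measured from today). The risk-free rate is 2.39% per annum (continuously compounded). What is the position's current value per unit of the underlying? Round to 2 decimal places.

HK$3.81

PV(remaining dividends) I = 0.23·e^(−0.0239·3/12) = 0.2286
Current forward F = (S − I)·e^(rT) = (31.01 − 0.2286)·e^(0.0239·14/12) = 30.7814 × 1.028276 = 31.6518
Value (long) = (F − K)·e^(−rT) = (31.6518 − 35.57) × 0.972502 = -3.8105
Short position value = −(long value) = HK$3.81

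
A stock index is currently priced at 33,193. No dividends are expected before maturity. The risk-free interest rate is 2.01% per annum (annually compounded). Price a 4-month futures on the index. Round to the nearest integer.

F = S · (1+r)^T
= 33193 × 1.006656
F = 33,414

33,414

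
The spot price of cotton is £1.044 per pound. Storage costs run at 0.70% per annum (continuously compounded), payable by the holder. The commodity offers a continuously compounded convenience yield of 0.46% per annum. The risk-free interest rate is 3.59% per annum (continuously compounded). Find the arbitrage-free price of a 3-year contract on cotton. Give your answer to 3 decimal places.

£1.171 per pound

Net carry = r + u − y = 0.0359 + 0.0070 − 0.0046 = 0.0383
F = S·e^((r+u−y)T) = 1.044 · e^(0.0383 × 3) = 1.044 · e^0.114900
= 1.044 × 1.121761 = £1.171 per pound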